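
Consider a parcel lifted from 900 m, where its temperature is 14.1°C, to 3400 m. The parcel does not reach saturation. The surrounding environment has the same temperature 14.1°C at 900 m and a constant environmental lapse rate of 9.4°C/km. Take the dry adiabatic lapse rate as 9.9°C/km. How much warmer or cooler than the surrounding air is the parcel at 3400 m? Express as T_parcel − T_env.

Parcel:
  Dry to 3400 m: -9.9 × 2.5 km = -24.75°C, so T = -10.65°C.
Environment:
  Environment to 3400 m: -9.4 × 2.5 km = -23.5°C, so T = -9.4°C.
T_parcel − T_env = -10.65 − (-9.4) = -1.25°C

-1.25°C (parcel cooler than environment)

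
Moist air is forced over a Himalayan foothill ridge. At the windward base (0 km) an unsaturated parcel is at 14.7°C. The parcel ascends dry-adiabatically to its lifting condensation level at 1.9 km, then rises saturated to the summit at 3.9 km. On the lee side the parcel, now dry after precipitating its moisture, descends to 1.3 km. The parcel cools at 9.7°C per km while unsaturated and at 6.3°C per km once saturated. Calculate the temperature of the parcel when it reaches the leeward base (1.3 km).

0–1900 m, dry: Δz = 1.9 km ⇒ ΔT = -18.43°C; T = -3.73°C
1900–3900 m, saturated: Δz = 2 km ⇒ ΔT = -12.6°C; T = -16.33°C
3900–1300 m, dry descent: Δz = 2.6 km ⇒ ΔT = +25.22°C; T = 8.89°C

8.89°C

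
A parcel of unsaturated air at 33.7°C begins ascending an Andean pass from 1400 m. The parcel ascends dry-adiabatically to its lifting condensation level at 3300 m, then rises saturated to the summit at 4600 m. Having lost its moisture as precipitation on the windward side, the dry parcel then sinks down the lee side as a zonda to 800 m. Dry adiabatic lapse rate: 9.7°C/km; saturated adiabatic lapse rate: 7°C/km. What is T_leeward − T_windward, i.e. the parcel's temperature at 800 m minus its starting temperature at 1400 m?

+9.33°C

1400 → 3300 m (dry, 9.7°C/km): ΔT = -9.7 × 1.9 = -18.43°C → T = 15.27°C
3300 → 4600 m (saturated, 7°C/km): ΔT = -7 × 1.3 = -9.1°C → T = 6.17°C
4600 → 800 m (dry descent, 9.7°C/km): ΔT = +9.7 × 3.8 = +36.86°C → T = 43.03°C
Net change vs windward start: 43.03 − 33.7 = +9.33°C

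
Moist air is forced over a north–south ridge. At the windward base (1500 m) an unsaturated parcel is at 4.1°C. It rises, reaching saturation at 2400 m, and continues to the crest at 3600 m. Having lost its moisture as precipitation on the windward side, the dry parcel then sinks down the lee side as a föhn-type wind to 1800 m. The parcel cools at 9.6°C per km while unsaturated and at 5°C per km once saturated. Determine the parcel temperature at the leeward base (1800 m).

1500–2400 m, dry: Δz = 0.9 km ⇒ ΔT = -8.64°C; T = -4.54°C
2400–3600 m, saturated: Δz = 1.2 km ⇒ ΔT = -6°C; T = -10.54°C
3600–1800 m, dry descent: Δz = 1.8 km ⇒ ΔT = +17.28°C; T = 6.74°C

6.74°C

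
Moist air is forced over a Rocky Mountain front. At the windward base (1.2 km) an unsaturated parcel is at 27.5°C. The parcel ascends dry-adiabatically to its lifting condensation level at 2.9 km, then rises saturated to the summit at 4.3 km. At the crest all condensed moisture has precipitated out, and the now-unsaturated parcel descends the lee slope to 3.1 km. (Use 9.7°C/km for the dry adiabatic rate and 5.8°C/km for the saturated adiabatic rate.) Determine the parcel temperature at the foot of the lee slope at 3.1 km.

1200–2900 m, dry: Δz = 1.7 km ⇒ ΔT = -16.49°C; T = 11.01°C
2900–4300 m, saturated: Δz = 1.4 km ⇒ ΔT = -8.12°C; T = 2.89°C
4300–3100 m, dry descent: Δz = 1.2 km ⇒ ΔT = +11.64°C; T = 14.53°C

14.53°C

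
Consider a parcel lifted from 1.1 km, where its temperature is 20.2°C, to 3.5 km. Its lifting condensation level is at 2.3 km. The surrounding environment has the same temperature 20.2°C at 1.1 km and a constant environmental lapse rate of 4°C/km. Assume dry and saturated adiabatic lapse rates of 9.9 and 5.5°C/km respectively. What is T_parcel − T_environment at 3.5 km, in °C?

-8.88°C (parcel cooler than environment)

Parcel:
  Dry to 2300 m: -9.9 × 1.2 km = -11.88°C, so T = 8.32°C.
  Saturated to 3500 m: -5.5 × 1.2 km = -6.6°C, so T = 1.72°C.
Environment:
  Environment to 3500 m: -4 × 2.4 km = -9.6°C, so T = 10.6°C.
T_parcel − T_env = 1.72 − 10.6 = -8.88°C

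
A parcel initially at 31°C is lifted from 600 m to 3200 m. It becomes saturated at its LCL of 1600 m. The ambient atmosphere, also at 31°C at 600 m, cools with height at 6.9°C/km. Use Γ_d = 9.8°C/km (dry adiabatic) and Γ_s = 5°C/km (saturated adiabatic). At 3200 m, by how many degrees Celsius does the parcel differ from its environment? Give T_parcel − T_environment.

+0.14°C (parcel warmer than environment)

Parcel:
  From 600 m to 1600 m (dry): cools by 9.8 × 1 = 9.8°C, giving 21.2°C.
  From 1600 m to 3200 m (saturated): cools by 5 × 1.6 = 8°C, giving 13.2°C.
Environment:
  From 600 m to 3200 m (environment): cools by 6.9 × 2.6 = 17.94°C, giving 13.06°C.
T_parcel − T_env = 13.2 − 13.06 = +0.14°C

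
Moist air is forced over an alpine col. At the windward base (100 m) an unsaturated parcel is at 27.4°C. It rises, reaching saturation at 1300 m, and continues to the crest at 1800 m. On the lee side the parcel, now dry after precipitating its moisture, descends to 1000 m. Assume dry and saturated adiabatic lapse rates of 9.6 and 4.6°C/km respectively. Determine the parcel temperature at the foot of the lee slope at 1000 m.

21.26°C

100 → 1300 m (dry, 9.6°C/km): ΔT = -9.6 × 1.2 = -11.52°C → T = 15.88°C
1300 → 1800 m (saturated, 4.6°C/km): ΔT = -4.6 × 0.5 = -2.3°C → T = 13.58°C
1800 → 1000 m (dry descent, 9.6°C/km): ΔT = +9.6 × 0.8 = +7.68°C → T = 21.26°C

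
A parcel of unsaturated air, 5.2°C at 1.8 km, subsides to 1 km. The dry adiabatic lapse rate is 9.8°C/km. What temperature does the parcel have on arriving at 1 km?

13.04°C

Dry adiabatic to 1000 m: +9.8 × 0.8 km = +7.84°C, so T = 13.04°C.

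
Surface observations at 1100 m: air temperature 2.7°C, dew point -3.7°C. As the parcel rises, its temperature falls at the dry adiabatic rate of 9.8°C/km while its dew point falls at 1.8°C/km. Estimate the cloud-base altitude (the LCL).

T and T_d converge at 9.8 − 1.8 = 8°C per km
Height above start = (2.7 − (-3.7)) / 8 = 0.8 km
LCL altitude = 1100 m + 800 m = 1900 m

1900 m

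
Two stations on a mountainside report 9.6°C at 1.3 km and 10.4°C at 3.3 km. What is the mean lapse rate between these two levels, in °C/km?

-0.4°C/km

Γ = −ΔT/Δz = (9.6 − 10.4) / (3300 − 1300) m
  = -0.8°C / 2 km = -0.4°C/km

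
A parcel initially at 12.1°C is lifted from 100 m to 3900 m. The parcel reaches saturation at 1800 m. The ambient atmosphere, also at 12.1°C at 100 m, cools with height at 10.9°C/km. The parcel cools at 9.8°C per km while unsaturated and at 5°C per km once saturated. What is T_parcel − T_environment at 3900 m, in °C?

Parcel:
  100 → 1800 m (dry, 9.8°C/km): ΔT = -9.8 × 1.7 = -16.66°C → T = -4.56°C
  1800 → 3900 m (saturated, 5°C/km): ΔT = -5 × 2.1 = -10.5°C → T = -15.06°C
Environment:
  100 → 3900 m (environment, 10.9°C/km): ΔT = -10.9 × 3.8 = -41.42°C → T = -29.32°C
T_parcel − T_env = -15.06 − (-29.32) = +14.26°C

+14.26°C (parcel warmer than environment)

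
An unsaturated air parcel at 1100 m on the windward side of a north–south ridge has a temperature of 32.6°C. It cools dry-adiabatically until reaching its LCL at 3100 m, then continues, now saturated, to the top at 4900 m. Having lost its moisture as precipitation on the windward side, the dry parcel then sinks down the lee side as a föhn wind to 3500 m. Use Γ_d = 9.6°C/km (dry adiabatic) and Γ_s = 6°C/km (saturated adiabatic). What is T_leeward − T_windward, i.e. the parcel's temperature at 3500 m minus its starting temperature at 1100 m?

-16.56°C

1100 → 3100 m (dry, 9.6°C/km): ΔT = -9.6 × 2 = -19.2°C → T = 13.4°C
3100 → 4900 m (saturated, 6°C/km): ΔT = -6 × 1.8 = -10.8°C → T = 2.6°C
4900 → 3500 m (dry descent, 9.6°C/km): ΔT = +9.6 × 1.4 = +13.44°C → T = 16.04°C
Net change vs windward start: 16.04 − 32.6 = -16.56°C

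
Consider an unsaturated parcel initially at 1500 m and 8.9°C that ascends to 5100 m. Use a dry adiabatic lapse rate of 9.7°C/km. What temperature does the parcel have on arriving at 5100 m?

-26.02°C

From 1500 m to 5100 m (dry adiabatic): cools by 9.7 × 3.6 = 34.92°C, giving -26.02°C.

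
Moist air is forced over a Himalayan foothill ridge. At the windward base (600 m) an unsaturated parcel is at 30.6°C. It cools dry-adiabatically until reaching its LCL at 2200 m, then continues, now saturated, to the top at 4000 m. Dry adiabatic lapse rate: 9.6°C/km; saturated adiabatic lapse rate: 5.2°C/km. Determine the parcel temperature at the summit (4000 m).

5.88°C

600–2200 m, dry: Δz = 1.6 km ⇒ ΔT = -15.36°C; T = 15.24°C
2200–4000 m, saturated: Δz = 1.8 km ⇒ ΔT = -9.36°C; T = 5.88°C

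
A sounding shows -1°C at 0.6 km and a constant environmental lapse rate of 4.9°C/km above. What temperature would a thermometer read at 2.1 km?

600 → 2100 m (environmental, 4.9°C/km): ΔT = -4.9 × 1.5 = -7.35°C → T = -8.35°C

-8.35°C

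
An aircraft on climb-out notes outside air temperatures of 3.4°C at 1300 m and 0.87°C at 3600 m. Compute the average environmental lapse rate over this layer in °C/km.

Γ = −ΔT/Δz = (3.4 − 0.87) / (3600 − 1300) m
  = 2.53°C / 2.3 km = 1.1°C/km

1.1°C/km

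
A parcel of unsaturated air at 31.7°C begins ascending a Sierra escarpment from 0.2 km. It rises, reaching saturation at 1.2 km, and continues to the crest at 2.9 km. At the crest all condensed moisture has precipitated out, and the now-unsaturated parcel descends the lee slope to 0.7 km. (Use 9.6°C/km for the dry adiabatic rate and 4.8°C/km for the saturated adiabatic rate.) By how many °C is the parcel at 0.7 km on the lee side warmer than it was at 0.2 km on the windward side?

Dry to 1200 m: -9.6 × 1 km = -9.6°C, so T = 22.1°C.
Saturated to 2900 m: -4.8 × 1.7 km = -8.16°C, so T = 13.94°C.
Dry descent to 700 m: +9.6 × 2.2 km = +21.12°C, so T = 35.06°C.
Net change vs windward start: 35.06 − 31.7 = +3.36°C

+3.36°C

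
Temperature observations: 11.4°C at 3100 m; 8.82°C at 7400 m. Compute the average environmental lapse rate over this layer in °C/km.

0.6°C/km

Γ = −ΔT/Δz = (11.4 − 8.82) / (7400 − 3100) m
  = 2.58°C / 4.3 km = 0.6°C/km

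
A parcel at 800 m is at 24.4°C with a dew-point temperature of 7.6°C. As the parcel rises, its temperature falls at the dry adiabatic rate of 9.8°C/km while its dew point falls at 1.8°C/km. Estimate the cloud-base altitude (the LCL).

2900 m

T and T_d converge at 9.8 − 1.8 = 8°C per km
Height above start = (24.4 − 7.6) / 8 = 2.1 km
LCL altitude = 800 m + 2100 m = 2900 m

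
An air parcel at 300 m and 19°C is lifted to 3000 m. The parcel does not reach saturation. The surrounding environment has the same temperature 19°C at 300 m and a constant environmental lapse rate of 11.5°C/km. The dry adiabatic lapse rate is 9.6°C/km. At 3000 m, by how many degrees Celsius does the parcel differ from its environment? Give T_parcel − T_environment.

+5.13°C (parcel warmer than environment)

Parcel:
  300–3000 m, dry: Δz = 2.7 km ⇒ ΔT = -25.92°C; T = -6.92°C
Environment:
  300–3000 m, environment: Δz = 2.7 km ⇒ ΔT = -31.05°C; T = -12.05°C
T_parcel − T_env = -6.92 − (-12.05) = +5.13°C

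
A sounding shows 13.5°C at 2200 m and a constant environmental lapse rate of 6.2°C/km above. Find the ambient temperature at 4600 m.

-1.38°C

2200–4600 m, environmental: Δz = 2.4 km ⇒ ΔT = -14.88°C; T = -1.38°C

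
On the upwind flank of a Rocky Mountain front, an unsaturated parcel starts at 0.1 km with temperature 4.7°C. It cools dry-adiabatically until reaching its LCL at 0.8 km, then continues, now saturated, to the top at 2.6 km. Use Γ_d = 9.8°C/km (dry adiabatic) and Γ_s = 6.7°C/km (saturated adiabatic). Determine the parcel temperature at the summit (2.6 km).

-14.22°C

From 100 m to 800 m (dry): cools by 9.8 × 0.7 = 6.86°C, giving -2.16°C.
From 800 m to 2600 m (saturated): cools by 6.7 × 1.8 = 12.06°C, giving -14.22°C.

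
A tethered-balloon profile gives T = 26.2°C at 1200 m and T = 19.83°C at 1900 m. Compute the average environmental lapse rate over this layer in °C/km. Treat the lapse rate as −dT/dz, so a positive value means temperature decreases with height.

9.1°C/km

Γ = −ΔT/Δz = (26.2 − 19.83) / (1900 − 1200) m
  = 6.37°C / 0.7 km = 9.1°C/km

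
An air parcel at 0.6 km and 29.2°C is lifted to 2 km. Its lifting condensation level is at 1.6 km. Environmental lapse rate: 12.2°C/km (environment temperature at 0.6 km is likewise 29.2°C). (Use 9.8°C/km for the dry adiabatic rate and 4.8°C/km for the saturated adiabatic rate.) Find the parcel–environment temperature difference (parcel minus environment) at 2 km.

Parcel:
  600 → 1600 m (dry, 9.8°C/km): ΔT = -9.8 × 1 = -9.8°C → T = 19.4°C
  1600 → 2000 m (saturated, 4.8°C/km): ΔT = -4.8 × 0.4 = -1.92°C → T = 17.48°C
Environment:
  600 → 2000 m (environment, 12.2°C/km): ΔT = -12.2 × 1.4 = -17.08°C → T = 12.12°C
T_parcel − T_env = 17.48 − 12.12 = +5.36°C

+5.36°C (parcel warmer than environment)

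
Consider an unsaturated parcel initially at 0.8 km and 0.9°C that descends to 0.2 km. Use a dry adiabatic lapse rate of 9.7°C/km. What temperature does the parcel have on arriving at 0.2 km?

800 → 200 m (dry adiabatic, 9.7°C/km): ΔT = +9.7 × 0.6 = +5.82°C → T = 6.72°C

6.72°C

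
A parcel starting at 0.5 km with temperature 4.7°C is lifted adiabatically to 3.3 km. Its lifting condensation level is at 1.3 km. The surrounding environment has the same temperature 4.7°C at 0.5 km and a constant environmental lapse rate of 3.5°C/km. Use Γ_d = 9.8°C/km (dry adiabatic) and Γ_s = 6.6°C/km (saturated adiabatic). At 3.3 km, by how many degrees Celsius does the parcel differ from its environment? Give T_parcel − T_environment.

-11.24°C (parcel cooler than environment)

Parcel:
  From 500 m to 1300 m (dry): cools by 9.8 × 0.8 = 7.84°C, giving -3.14°C.
  From 1300 m to 3300 m (saturated): cools by 6.6 × 2 = 13.2°C, giving -16.34°C.
Environment:
  From 500 m to 3300 m (environment): cools by 3.5 × 2.8 = 9.8°C, giving -5.1°C.
T_parcel − T_env = -16.34 − (-5.1) = -11.24°C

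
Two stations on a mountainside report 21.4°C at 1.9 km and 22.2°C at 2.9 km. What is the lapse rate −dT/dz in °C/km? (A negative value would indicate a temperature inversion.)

-0.8°C/km

Γ = −ΔT/Δz = (21.4 − 22.2) / (2900 − 1900) m
  = -0.8°C / 1 km = -0.8°C/km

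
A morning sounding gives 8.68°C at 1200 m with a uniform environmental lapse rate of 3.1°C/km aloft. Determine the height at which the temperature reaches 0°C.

Height above start = (8.68 − 0) / 3.1 = 2.8 km
Altitude = 1200 m + 2800 m = 4000 m

4000 m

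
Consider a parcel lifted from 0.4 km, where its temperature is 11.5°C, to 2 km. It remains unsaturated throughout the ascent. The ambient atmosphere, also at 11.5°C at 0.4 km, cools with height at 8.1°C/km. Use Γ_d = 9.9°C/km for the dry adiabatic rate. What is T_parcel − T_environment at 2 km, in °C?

-2.88°C (parcel cooler than environment)

Parcel:
  400 → 2000 m (dry, 9.9°C/km): ΔT = -9.9 × 1.6 = -15.84°C → T = -4.34°C
Environment:
  400 → 2000 m (environment, 8.1°C/km): ΔT = -8.1 × 1.6 = -12.96°C → T = -1.46°C
T_parcel − T_env = -4.34 − (-1.46) = -2.88°C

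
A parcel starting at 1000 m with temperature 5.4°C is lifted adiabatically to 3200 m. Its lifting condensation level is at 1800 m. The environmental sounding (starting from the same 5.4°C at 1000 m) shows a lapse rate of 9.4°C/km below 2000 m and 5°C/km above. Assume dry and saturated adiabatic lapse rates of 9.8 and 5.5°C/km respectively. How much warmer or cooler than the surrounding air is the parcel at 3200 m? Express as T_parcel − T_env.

-0.14°C (parcel cooler than environment)

Parcel:
  1000 → 1800 m (dry, 9.8°C/km): ΔT = -9.8 × 0.8 = -7.84°C → T = -2.44°C
  1800 → 3200 m (saturated, 5.5°C/km): ΔT = -5.5 × 1.4 = -7.7°C → T = -10.14°C
Environment:
  1000 → 2000 m (environment, lower layer, 9.4°C/km): ΔT = -9.4 × 1 = -9.4°C → T = -4°C
  2000 → 3200 m (environment, upper layer, 5°C/km): ΔT = -5 × 1.2 = -6°C → T = -10°C
T_parcel − T_env = -10.14 − (-10) = -0.14°C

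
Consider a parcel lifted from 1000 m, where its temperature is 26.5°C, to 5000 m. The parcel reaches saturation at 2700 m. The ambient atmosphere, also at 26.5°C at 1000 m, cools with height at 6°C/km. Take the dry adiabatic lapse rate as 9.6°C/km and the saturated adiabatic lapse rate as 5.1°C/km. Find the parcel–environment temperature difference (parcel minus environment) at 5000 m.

Parcel:
  From 1000 m to 2700 m (dry): cools by 9.6 × 1.7 = 16.32°C, giving 10.18°C.
  From 2700 m to 5000 m (saturated): cools by 5.1 × 2.3 = 11.73°C, giving -1.55°C.
Environment:
  From 1000 m to 5000 m (environment): cools by 6 × 4 = 24°C, giving 2.5°C.
T_parcel − T_env = -1.55 − 2.5 = -4.05°C

-4.05°C (parcel cooler than environment)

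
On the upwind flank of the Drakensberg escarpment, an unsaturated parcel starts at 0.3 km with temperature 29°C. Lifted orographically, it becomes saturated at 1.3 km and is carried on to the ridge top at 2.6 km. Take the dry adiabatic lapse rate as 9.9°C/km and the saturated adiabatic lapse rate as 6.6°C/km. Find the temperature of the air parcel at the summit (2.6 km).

300 → 1300 m (dry, 9.9°C/km): ΔT = -9.9 × 1 = -9.9°C → T = 19.1°C
1300 → 2600 m (saturated, 6.6°C/km): ΔT = -6.6 × 1.3 = -8.58°C → T = 10.52°C

10.52°C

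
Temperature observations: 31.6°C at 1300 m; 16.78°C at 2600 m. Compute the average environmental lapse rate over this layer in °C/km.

Γ = −ΔT/Δz = (31.6 − 16.78) / (2600 − 1300) m
  = 14.82°C / 1.3 km = 11.4°C/km

11.4°C/km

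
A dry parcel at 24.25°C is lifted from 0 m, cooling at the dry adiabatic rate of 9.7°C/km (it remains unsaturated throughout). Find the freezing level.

Height above start = (24.25 − 0) / 9.7 = 2.5 km
Altitude = 0 m + 2500 m = 2500 m

2500 m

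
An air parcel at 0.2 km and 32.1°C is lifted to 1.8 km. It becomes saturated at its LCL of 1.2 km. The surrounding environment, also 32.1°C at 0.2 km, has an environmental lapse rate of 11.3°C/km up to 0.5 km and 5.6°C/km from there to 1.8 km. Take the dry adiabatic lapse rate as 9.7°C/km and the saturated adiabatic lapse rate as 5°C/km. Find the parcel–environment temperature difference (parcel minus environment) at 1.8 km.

Parcel:
  200 → 1200 m (dry, 9.7°C/km): ΔT = -9.7 × 1 = -9.7°C → T = 22.4°C
  1200 → 1800 m (saturated, 5°C/km): ΔT = -5 × 0.6 = -3°C → T = 19.4°C
Environment:
  200 → 500 m (environment, lower layer, 11.3°C/km): ΔT = -11.3 × 0.3 = -3.39°C → T = 28.71°C
  500 → 1800 m (environment, upper layer, 5.6°C/km): ΔT = -5.6 × 1.3 = -7.28°C → T = 21.43°C
T_parcel − T_env = 19.4 − 21.43 = -2.03°C

-2.03°C (parcel cooler than environment)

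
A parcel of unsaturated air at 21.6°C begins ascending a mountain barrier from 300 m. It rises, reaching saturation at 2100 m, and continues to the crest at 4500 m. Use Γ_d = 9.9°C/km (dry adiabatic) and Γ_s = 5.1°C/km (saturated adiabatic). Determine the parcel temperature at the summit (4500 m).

300 → 2100 m (dry, 9.9°C/km): ΔT = -9.9 × 1.8 = -17.82°C → T = 3.78°C
2100 → 4500 m (saturated, 5.1°C/km): ΔT = -5.1 × 2.4 = -12.24°C → T = -8.46°C

-8.46°C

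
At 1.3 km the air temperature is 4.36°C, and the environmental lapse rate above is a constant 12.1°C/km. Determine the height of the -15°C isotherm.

2.9 km

Height above start = (4.36 − (-15)) / 12.1 = 1.6 km
Altitude = 1300 m + 1600 m = 2900 m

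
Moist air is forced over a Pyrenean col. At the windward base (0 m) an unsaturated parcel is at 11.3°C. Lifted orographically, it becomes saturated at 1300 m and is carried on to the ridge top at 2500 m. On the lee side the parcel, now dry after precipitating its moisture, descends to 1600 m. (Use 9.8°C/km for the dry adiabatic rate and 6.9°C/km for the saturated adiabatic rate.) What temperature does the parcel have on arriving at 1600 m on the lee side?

-0.9°C

Dry to 1300 m: -9.8 × 1.3 km = -12.74°C, so T = -1.44°C.
Saturated to 2500 m: -6.9 × 1.2 km = -8.28°C, so T = -9.72°C.
Dry descent to 1600 m: +9.8 × 0.9 km = +8.82°C, so T = -0.9°C.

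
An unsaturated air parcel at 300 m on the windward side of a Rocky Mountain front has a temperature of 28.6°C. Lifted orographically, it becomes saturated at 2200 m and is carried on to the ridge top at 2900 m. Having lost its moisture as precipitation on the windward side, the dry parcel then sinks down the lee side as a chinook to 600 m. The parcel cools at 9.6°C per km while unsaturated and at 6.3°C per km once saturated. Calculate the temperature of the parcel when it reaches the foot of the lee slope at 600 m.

28.03°C

300–2200 m, dry: Δz = 1.9 km ⇒ ΔT = -18.24°C; T = 10.36°C
2200–2900 m, saturated: Δz = 0.7 km ⇒ ΔT = -4.41°C; T = 5.95°C
2900–600 m, dry descent: Δz = 2.3 km ⇒ ΔT = +22.08°C; T = 28.03°C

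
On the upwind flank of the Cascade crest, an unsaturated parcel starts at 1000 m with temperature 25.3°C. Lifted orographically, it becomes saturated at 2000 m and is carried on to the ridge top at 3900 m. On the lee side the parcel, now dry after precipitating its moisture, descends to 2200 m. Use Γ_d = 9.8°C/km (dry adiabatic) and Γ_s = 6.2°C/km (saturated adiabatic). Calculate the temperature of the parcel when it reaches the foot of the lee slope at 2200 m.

From 1000 m to 2000 m (dry): cools by 9.8 × 1 = 9.8°C, giving 15.5°C.
From 2000 m to 3900 m (saturated): cools by 6.2 × 1.9 = 11.78°C, giving 3.72°C.
From 3900 m to 2200 m (dry descent): warms by 9.8 × 1.7 = 16.66°C, giving 20.38°C.

20.38°C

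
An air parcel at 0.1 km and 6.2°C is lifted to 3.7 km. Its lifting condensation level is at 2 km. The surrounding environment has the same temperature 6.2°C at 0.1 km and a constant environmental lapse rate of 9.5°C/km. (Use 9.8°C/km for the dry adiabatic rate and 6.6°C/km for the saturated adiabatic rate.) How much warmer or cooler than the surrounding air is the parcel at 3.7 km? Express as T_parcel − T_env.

Parcel:
  Dry to 2000 m: -9.8 × 1.9 km = -18.62°C, so T = -12.42°C.
  Saturated to 3700 m: -6.6 × 1.7 km = -11.22°C, so T = -23.64°C.
Environment:
  Environment to 3700 m: -9.5 × 3.6 km = -34.2°C, so T = -28°C.
T_parcel − T_env = -23.64 − (-28) = +4.36°C

+4.36°C (parcel warmer than environment)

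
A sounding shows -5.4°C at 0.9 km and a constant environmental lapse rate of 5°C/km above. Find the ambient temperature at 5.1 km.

900 → 5100 m (environmental, 5°C/km): ΔT = -5 × 4.2 = -21°C → T = -26.4°C

-26.4°C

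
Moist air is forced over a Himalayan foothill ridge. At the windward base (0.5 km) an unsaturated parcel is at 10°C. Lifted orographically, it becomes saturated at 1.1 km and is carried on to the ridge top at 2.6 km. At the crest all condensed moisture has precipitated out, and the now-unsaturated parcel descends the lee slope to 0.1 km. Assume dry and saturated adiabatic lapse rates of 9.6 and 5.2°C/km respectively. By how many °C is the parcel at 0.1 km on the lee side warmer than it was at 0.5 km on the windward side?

+10.44°C

Dry to 1100 m: -9.6 × 0.6 km = -5.76°C, so T = 4.24°C.
Saturated to 2600 m: -5.2 × 1.5 km = -7.8°C, so T = -3.56°C.
Dry descent to 100 m: +9.6 × 2.5 km = +24°C, so T = 20.44°C.
Net change vs windward start: 20.44 − 10 = +10.44°C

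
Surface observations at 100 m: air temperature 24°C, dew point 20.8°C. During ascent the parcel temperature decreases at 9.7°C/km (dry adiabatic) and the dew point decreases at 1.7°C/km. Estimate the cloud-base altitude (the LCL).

T and T_d converge at 9.7 − 1.7 = 8°C per km
Height above start = (24 − 20.8) / 8 = 0.4 km
LCL altitude = 100 m + 400 m = 500 m

500 m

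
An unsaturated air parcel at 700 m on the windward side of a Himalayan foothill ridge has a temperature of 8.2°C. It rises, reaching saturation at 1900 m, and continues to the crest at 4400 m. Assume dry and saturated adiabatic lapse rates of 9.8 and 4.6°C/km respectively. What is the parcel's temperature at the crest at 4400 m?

-15.06°C

Dry to 1900 m: -9.8 × 1.2 km = -11.76°C, so T = -3.56°C.
Saturated to 4400 m: -4.6 × 2.5 km = -11.5°C, so T = -15.06°C.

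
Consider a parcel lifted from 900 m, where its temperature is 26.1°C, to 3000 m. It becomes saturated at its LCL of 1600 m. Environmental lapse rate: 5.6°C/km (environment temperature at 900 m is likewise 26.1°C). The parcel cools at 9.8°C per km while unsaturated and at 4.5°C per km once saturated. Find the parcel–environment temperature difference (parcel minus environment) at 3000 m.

Parcel:
  From 900 m to 1600 m (dry): cools by 9.8 × 0.7 = 6.86°C, giving 19.24°C.
  From 1600 m to 3000 m (saturated): cools by 4.5 × 1.4 = 6.3°C, giving 12.94°C.
Environment:
  From 900 m to 3000 m (environment): cools by 5.6 × 2.1 = 11.76°C, giving 14.34°C.
T_parcel − T_env = 12.94 − 14.34 = -1.4°C

-1.4°C (parcel cooler than environment)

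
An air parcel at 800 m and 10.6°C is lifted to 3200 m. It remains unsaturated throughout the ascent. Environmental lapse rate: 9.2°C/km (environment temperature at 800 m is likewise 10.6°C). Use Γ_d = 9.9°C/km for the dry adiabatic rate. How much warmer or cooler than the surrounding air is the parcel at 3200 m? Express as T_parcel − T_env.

Parcel:
  800–3200 m, dry: Δz = 2.4 km ⇒ ΔT = -23.76°C; T = -13.16°C
Environment:
  800–3200 m, environment: Δz = 2.4 km ⇒ ΔT = -22.08°C; T = -11.48°C
T_parcel − T_env = -13.16 − (-11.48) = -1.68°C

-1.68°C (parcel cooler than environment)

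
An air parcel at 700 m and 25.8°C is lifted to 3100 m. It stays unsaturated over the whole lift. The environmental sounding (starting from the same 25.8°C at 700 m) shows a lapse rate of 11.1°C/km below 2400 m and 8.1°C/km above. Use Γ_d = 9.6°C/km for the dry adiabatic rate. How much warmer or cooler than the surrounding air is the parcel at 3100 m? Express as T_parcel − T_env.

+1.5°C (parcel warmer than environment)

Parcel:
  Dry to 3100 m: -9.6 × 2.4 km = -23.04°C, so T = 2.76°C.
Environment:
  Environment, lower layer to 2400 m: -11.1 × 1.7 km = -18.87°C, so T = 6.93°C.
  Environment, upper layer to 3100 m: -8.1 × 0.7 km = -5.67°C, so T = 1.26°C.
T_parcel − T_env = 2.76 − 1.26 = +1.5°C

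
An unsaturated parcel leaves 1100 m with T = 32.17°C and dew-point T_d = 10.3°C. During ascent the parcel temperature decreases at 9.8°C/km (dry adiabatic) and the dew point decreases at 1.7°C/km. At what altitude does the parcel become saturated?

3800 m

T and T_d converge at 9.8 − 1.7 = 8.1°C per km
Height above start = (32.17 − 10.3) / 8.1 = 2.7 km
LCL altitude = 1100 m + 2700 m = 3800 m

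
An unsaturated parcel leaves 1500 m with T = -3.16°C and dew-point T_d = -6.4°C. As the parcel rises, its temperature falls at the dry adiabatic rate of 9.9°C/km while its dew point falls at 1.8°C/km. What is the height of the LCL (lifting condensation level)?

T and T_d converge at 9.9 − 1.8 = 8.1°C per km
Height above start = (-3.16 − (-6.4)) / 8.1 = 0.4 km
LCL altitude = 1500 m + 400 m = 1900 m

1900 m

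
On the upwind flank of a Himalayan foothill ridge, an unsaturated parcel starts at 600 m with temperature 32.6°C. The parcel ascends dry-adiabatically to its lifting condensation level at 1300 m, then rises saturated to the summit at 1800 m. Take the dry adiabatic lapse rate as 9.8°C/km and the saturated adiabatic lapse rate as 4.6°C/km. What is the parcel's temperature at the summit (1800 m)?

600 → 1300 m (dry, 9.8°C/km): ΔT = -9.8 × 0.7 = -6.86°C → T = 25.74°C
1300 → 1800 m (saturated, 4.6°C/km): ΔT = -4.6 × 0.5 = -2.3°C → T = 23.44°C

23.44°C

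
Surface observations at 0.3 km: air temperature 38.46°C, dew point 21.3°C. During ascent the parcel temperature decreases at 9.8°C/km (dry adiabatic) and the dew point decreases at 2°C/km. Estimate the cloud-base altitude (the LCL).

2.5 km

T and T_d converge at 9.8 − 2 = 7.8°C per km
Height above start = (38.46 − 21.3) / 7.8 = 2.2 km
LCL altitude = 300 m + 2200 m = 2500 m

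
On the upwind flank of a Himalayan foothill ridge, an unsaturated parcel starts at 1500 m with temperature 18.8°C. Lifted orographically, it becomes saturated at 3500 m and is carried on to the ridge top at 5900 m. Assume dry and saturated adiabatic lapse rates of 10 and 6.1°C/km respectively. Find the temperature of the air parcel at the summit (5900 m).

-15.84°C

From 1500 m to 3500 m (dry): cools by 10 × 2 = 20°C, giving -1.2°C.
From 3500 m to 5900 m (saturated): cools by 6.1 × 2.4 = 14.64°C, giving -15.84°C.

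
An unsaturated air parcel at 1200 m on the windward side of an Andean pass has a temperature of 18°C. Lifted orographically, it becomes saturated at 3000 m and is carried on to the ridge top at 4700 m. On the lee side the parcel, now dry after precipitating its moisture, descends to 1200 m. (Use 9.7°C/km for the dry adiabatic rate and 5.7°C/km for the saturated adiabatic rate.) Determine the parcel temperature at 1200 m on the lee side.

1200–3000 m, dry: Δz = 1.8 km ⇒ ΔT = -17.46°C; T = 0.54°C
3000–4700 m, saturated: Δz = 1.7 km ⇒ ΔT = -9.69°C; T = -9.15°C
4700–1200 m, dry descent: Δz = 3.5 km ⇒ ΔT = +33.95°C; T = 24.8°C

24.8°C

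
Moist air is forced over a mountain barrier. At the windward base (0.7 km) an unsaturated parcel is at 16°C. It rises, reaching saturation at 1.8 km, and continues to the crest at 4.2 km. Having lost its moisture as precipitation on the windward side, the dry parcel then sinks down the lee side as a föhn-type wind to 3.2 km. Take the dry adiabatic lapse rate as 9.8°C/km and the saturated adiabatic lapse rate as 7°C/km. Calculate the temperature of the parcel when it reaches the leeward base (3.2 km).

-1.78°C

700 → 1800 m (dry, 9.8°C/km): ΔT = -9.8 × 1.1 = -10.78°C → T = 5.22°C
1800 → 4200 m (saturated, 7°C/km): ΔT = -7 × 2.4 = -16.8°C → T = -11.58°C
4200 → 3200 m (dry descent, 9.8°C/km): ΔT = +9.8 × 1 = +9.8°C → T = -1.78°C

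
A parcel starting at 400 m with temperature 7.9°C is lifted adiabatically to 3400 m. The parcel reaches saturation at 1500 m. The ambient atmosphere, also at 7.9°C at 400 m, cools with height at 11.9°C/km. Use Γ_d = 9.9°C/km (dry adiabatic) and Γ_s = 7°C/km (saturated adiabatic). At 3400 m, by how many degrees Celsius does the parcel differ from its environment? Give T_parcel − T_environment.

+11.51°C (parcel warmer than environment)

Parcel:
  From 400 m to 1500 m (dry): cools by 9.9 × 1.1 = 10.89°C, giving -2.99°C.
  From 1500 m to 3400 m (saturated): cools by 7 × 1.9 = 13.3°C, giving -16.29°C.
Environment:
  From 400 m to 3400 m (environment): cools by 11.9 × 3 = 35.7°C, giving -27.8°C.
T_parcel − T_env = -16.29 − (-27.8) = +11.51°C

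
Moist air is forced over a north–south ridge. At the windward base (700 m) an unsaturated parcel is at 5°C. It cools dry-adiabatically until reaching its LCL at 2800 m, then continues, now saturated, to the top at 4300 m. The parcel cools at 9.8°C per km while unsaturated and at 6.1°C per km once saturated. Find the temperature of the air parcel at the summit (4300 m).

700 → 2800 m (dry, 9.8°C/km): ΔT = -9.8 × 2.1 = -20.58°C → T = -15.58°C
2800 → 4300 m (saturated, 6.1°C/km): ΔT = -6.1 × 1.5 = -9.15°C → T = -24.73°C

-24.73°C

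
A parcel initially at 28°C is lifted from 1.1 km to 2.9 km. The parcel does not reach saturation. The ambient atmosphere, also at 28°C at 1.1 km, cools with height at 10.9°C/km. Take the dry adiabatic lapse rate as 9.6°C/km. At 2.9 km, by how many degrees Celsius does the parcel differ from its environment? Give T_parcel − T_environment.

Parcel:
  Dry to 2900 m: -9.6 × 1.8 km = -17.28°C, so T = 10.72°C.
Environment:
  Environment to 2900 m: -10.9 × 1.8 km = -19.62°C, so T = 8.38°C.
T_parcel − T_env = 10.72 − 8.38 = +2.34°C

+2.34°C (parcel warmer than environment)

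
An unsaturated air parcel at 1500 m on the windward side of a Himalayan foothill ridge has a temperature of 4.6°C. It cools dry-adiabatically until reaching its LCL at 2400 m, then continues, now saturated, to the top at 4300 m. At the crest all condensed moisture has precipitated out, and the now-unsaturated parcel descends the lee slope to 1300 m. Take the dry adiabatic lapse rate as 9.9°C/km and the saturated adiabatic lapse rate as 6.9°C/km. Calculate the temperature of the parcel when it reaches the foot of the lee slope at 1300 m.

12.28°C

Dry to 2400 m: -9.9 × 0.9 km = -8.91°C, so T = -4.31°C.
Saturated to 4300 m: -6.9 × 1.9 km = -13.11°C, so T = -17.42°C.
Dry descent to 1300 m: +9.9 × 3 km = +29.7°C, so T = 12.28°C.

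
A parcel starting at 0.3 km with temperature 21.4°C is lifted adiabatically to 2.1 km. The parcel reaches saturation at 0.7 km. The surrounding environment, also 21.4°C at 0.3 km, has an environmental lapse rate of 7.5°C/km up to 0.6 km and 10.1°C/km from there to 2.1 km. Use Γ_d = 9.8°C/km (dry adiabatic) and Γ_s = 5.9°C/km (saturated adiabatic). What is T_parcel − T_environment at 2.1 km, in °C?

Parcel:
  Dry to 700 m: -9.8 × 0.4 km = -3.92°C, so T = 17.48°C.
  Saturated to 2100 m: -5.9 × 1.4 km = -8.26°C, so T = 9.22°C.
Environment:
  Environment, lower layer to 600 m: -7.5 × 0.3 km = -2.25°C, so T = 19.15°C.
  Environment, upper layer to 2100 m: -10.1 × 1.5 km = -15.15°C, so T = 4°C.
T_parcel − T_env = 9.22 − 4 = +5.22°C

+5.22°C (parcel warmer than environment)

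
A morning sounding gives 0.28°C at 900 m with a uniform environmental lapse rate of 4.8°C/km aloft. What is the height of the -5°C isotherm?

2000 m

Height above start = (0.28 − (-5)) / 4.8 = 1.1 km
Altitude = 900 m + 1100 m = 2000 m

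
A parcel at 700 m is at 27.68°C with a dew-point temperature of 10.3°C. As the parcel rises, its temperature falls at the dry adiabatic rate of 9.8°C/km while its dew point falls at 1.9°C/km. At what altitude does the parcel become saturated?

T and T_d converge at 9.8 − 1.9 = 7.9°C per km
Height above start = (27.68 − 10.3) / 7.9 = 2.2 km
LCL altitude = 700 m + 2200 m = 2900 m

2900 m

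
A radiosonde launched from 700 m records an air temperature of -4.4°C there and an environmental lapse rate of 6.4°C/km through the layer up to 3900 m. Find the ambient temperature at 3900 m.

Environmental to 3900 m: -6.4 × 3.2 km = -20.48°C, so T = -24.88°C.

-24.88°C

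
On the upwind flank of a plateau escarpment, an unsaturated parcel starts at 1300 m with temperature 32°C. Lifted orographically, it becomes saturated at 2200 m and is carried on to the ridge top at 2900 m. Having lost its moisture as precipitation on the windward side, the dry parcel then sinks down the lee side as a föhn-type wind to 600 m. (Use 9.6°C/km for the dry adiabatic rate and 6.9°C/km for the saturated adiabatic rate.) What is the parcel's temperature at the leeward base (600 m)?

40.61°C

From 1300 m to 2200 m (dry): cools by 9.6 × 0.9 = 8.64°C, giving 23.36°C.
From 2200 m to 2900 m (saturated): cools by 6.9 × 0.7 = 4.83°C, giving 18.53°C.
From 2900 m to 600 m (dry descent): warms by 9.6 × 2.3 = 22.08°C, giving 40.61°C.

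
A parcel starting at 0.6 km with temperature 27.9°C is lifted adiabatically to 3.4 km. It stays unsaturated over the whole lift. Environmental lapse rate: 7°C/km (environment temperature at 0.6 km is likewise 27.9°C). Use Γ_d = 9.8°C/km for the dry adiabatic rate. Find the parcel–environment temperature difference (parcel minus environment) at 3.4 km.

Parcel:
  600–3400 m, dry: Δz = 2.8 km ⇒ ΔT = -27.44°C; T = 0.46°C
Environment:
  600–3400 m, environment: Δz = 2.8 km ⇒ ΔT = -19.6°C; T = 8.3°C
T_parcel − T_env = 0.46 − 8.3 = -7.84°C

-7.84°C (parcel cooler than environment)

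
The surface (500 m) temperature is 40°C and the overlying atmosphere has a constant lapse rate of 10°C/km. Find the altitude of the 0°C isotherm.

4500 m

Height above start = (40 − 0) / 10 = 4 km
Altitude = 500 m + 4000 m = 4500 m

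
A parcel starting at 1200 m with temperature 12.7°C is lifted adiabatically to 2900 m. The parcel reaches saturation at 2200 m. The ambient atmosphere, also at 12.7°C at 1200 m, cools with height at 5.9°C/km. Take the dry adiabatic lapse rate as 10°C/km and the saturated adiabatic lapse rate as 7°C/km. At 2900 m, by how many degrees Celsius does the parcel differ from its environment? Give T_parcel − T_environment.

Parcel:
  1200 → 2200 m (dry, 10°C/km): ΔT = -10 × 1 = -10°C → T = 2.7°C
  2200 → 2900 m (saturated, 7°C/km): ΔT = -7 × 0.7 = -4.9°C → T = -2.2°C
Environment:
  1200 → 2900 m (environment, 5.9°C/km): ΔT = -5.9 × 1.7 = -10.03°C → T = 2.67°C
T_parcel − T_env = -2.2 − 2.67 = -4.87°C

-4.87°C (parcel cooler than environment)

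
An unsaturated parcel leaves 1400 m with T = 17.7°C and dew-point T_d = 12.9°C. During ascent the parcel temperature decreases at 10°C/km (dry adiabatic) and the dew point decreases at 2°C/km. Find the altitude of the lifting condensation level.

T and T_d converge at 10 − 2 = 8°C per km
Height above start = (17.7 − 12.9) / 8 = 0.6 km
LCL altitude = 1400 m + 600 m = 2000 m

2000 m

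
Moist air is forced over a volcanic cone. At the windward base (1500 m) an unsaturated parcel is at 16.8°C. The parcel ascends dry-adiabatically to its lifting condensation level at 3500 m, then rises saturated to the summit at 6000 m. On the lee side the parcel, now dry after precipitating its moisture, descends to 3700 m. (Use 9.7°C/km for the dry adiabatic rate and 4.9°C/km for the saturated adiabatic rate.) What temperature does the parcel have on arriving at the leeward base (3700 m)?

7.46°C

Dry to 3500 m: -9.7 × 2 km = -19.4°C, so T = -2.6°C.
Saturated to 6000 m: -4.9 × 2.5 km = -12.25°C, so T = -14.85°C.
Dry descent to 3700 m: +9.7 × 2.3 km = +22.31°C, so T = 7.46°C.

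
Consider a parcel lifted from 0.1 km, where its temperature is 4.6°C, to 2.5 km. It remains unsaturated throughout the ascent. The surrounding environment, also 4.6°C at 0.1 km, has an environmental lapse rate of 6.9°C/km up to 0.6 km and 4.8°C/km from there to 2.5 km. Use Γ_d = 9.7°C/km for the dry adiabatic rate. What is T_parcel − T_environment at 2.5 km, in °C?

Parcel:
  100 → 2500 m (dry, 9.7°C/km): ΔT = -9.7 × 2.4 = -23.28°C → T = -18.68°C
Environment:
  100 → 600 m (environment, lower layer, 6.9°C/km): ΔT = -6.9 × 0.5 = -3.45°C → T = 1.15°C
  600 → 2500 m (environment, upper layer, 4.8°C/km): ΔT = -4.8 × 1.9 = -9.12°C → T = -7.97°C
T_parcel − T_env = -18.68 − (-7.97) = -10.71°C

-10.71°C (parcel cooler than environment)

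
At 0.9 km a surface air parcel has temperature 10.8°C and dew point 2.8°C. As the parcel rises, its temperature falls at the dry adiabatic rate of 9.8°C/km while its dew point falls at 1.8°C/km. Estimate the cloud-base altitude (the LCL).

T and T_d converge at 9.8 − 1.8 = 8°C per km
Height above start = (10.8 − 2.8) / 8 = 1 km
LCL altitude = 900 m + 1000 m = 1900 m

1.9 km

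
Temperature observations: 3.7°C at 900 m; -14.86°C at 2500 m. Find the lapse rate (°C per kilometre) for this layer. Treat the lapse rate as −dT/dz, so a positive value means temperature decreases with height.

Γ = −ΔT/Δz = (3.7 − (-14.86)) / (2500 − 900) m
  = 18.56°C / 1.6 km = 11.6°C/km

11.6°C/km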